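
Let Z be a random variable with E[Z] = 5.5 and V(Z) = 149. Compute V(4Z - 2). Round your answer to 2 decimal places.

V(4Z - 2) = (4)²·V(Z) = 16·149 = 2384

2384.00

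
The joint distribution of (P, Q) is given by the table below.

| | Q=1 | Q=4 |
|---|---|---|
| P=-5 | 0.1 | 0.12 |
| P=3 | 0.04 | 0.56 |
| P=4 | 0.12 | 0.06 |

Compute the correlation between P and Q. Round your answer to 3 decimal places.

0.179

E[P] = 1.42,  E[Q] = 3.22
E[PQ] = 5.38
cov(P,Q) = E[PQ] − E[P]E[Q] = 5.38 − (1.42)(3.22) = 0.8076
var(P) = 11.7636,  var(Q) = 1.7316
ρ = 0.8076 / √(11.7636·1.7316) ≈ 0.179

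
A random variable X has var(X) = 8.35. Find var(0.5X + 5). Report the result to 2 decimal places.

var(0.5X + 5) = (0.5)²·var(X) = 0.25·8.35 = 2.0875

2.09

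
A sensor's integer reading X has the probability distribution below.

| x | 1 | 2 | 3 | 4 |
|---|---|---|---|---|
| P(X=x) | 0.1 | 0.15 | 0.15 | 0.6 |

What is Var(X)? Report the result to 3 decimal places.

1.088

E[X] = (1)(0.1) + (2)(0.15) + (3)(0.15) + (4)(0.6) = 3.25
E[X²] = (1)²(0.1) + (2)²(0.15) + (3)²(0.15) + (4)²(0.6) = 11.65
Var(X) = E[X²] − (E[X])² = 11.65 − (3.25)² = 1.0875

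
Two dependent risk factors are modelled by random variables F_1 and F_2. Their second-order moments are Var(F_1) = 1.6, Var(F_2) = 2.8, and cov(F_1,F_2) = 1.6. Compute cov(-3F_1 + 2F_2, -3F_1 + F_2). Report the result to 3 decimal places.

5.600

cov(-3F_1 + 2F_2, -3F_1 + F_2) = (-3)(-3)Var(F_1) + (2)(1)Var(F_2) + [(-3)(1) + (2)(-3)]cov(F_1,F_2)
= 9·1.6 + 2·2.8 + -9·1.6 = 5.6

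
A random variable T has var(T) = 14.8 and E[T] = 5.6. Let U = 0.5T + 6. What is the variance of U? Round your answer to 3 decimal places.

var(0.5T + 6) = (0.5)²·var(T) = 0.25·14.8 = 3.7

3.700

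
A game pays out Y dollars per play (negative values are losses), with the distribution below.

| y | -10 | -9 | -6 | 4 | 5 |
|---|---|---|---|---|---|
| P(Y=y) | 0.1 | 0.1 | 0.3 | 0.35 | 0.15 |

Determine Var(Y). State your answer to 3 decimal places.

35.848

E[Y] = (-10)(0.1) + (-9)(0.1) + (-6)(0.3) + (4)(0.35) + (5)(0.15) = -1.55
E[Y²] = (-10)²(0.1) + (-9)²(0.1) + (-6)²(0.3) + (4)²(0.35) + (5)²(0.15) = 38.25
Var(Y) = E[Y²] − (E[Y])² = 38.25 − (-1.55)² = 35.8475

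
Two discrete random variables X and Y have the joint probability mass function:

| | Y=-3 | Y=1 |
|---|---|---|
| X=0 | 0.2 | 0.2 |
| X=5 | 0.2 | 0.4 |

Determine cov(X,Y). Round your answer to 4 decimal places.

0.8000

E[X] = 3,  E[Y] = -0.6
E[XY] = -1
cov(X,Y) = E[XY] − E[X]E[Y] = -1 − (3)(-0.6) = 0.8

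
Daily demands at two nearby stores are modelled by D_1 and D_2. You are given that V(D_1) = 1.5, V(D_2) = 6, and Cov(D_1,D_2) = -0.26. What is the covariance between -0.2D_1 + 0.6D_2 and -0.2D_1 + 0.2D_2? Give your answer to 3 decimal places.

0.822

Cov(-0.2D_1 + 0.6D_2, -0.2D_1 + 0.2D_2) = (-0.2)(-0.2)V(D_1) + (0.6)(0.2)V(D_2) + [(-0.2)(0.2) + (0.6)(-0.2)]Cov(D_1,D_2)
= 0.04·1.5 + 0.12·6 + -0.16·-0.26 = 0.8216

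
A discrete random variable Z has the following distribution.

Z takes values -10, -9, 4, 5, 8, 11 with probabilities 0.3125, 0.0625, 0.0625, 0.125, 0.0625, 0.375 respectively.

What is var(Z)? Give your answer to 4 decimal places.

E[Z] = (-10)(0.3125) + (-9)(0.0625) + (4)(0.0625) + (5)(0.125) + (8)(0.0625) + (11)(0.375) = 1.8125
E[Z²] = (-10)²(0.3125) + (-9)²(0.0625) + (4)²(0.0625) + (5)²(0.125) + (8)²(0.0625) + (11)²(0.375) = 89.8125
var(Z) = E[Z²] − (E[Z])² = 89.8125 − (1.8125)² = 86.52734375

86.5273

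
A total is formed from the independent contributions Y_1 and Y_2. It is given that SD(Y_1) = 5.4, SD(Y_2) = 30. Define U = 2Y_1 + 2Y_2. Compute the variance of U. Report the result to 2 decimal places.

3716.64

var(Y_1) = 29.16, var(Y_2) = 900
By independence, var(U) = (2)²var(Y_1) + (2)²var(Y_2)
= (2)²·29.16 + (2)²·900 = 3716.64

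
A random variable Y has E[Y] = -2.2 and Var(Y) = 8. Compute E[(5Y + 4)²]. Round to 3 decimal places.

E[5Y + 4] = 5·-2.2 + 4 = -7
Var(5Y + 4) = (5)²·8 = 200
E[(5Y + 4)²] = Var((5Y + 4)) + (E[(5Y + 4)])² = 200 + (-7)² = 249

249.000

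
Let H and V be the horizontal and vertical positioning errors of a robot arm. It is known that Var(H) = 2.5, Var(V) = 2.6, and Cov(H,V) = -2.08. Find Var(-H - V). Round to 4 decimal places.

0.9400

Var(-H - V) = (-1)²·Var(H) + (-1)²·Var(V) + 2·(-1)·(-1)·Cov(H,V)
= 1·2.5 + 1·2.6 + 2·-2.08 = 0.94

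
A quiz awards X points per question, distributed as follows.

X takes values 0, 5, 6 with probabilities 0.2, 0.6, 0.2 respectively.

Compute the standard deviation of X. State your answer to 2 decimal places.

E[X] = (0)(0.2) + (5)(0.6) + (6)(0.2) = 4.2
E[X²] = (0)²(0.2) + (5)²(0.6) + (6)²(0.2) = 22.2
var(X) = E[X²] − (E[X])² = 22.2 − (4.2)² = 4.56
σ(X) = √4.56 ≈ 2.14

2.14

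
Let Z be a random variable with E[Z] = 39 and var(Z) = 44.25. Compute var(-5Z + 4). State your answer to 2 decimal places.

var(-5Z + 4) = (-5)²·var(Z) = 25·44.25 = 1106.25

1106.25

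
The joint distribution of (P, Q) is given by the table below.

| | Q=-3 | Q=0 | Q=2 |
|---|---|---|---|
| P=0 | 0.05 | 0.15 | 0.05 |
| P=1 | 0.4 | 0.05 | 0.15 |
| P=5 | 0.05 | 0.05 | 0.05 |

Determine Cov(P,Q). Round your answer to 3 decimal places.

E[P] = 1.35,  E[Q] = -1
E[PQ] = -1.15
Cov(P,Q) = E[PQ] − E[P]E[Q] = -1.15 − (1.35)(-1) = 0.2

0.200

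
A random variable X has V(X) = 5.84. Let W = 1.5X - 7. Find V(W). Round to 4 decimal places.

13.1400

V(1.5X - 7) = (1.5)²·V(X) = 2.25·5.84 = 13.14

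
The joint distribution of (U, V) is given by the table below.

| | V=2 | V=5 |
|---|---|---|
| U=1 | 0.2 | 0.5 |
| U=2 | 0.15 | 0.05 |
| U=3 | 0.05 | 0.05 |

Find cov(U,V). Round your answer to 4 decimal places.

-0.2700

E[U] = 1.4,  E[V] = 3.8
E[UV] = 5.05
cov(U,V) = E[UV] − E[U]E[V] = 5.05 − (1.4)(3.8) = -0.27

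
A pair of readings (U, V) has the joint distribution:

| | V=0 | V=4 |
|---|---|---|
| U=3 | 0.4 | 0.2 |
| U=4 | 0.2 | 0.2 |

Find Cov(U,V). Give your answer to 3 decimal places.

0.160

E[U] = 3.4,  E[V] = 1.6
E[UV] = 5.6
Cov(U,V) = E[UV] − E[U]E[V] = 5.6 − (3.4)(1.6) = 0.16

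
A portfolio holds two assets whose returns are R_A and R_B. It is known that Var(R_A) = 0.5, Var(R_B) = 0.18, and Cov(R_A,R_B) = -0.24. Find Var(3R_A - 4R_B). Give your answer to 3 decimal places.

Var(3R_A - 4R_B) = (3)²·Var(R_A) + (-4)²·Var(R_B) + 2·(3)·(-4)·Cov(R_A,R_B)
= 9·0.5 + 16·0.18 + -24·-0.24 = 13.14

13.140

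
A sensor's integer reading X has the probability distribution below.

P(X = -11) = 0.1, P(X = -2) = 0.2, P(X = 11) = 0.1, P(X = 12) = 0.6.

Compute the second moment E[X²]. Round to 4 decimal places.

111.4000

E[X²] = (-11)²(0.1) + (-2)²(0.2) + (11)²(0.1) + (12)²(0.6) = 111.4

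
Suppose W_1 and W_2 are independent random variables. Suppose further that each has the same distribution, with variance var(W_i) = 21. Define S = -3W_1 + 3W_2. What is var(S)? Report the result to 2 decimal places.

378.00

By independence, var(S) = (-3)²var(W_1) + (3)²var(W_2)
= (-3)²·21 + (3)²·21 = 378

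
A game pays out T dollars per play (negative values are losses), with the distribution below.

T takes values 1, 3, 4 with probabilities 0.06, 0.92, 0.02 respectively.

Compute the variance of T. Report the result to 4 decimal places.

E[T] = (1)(0.06) + (3)(0.92) + (4)(0.02) = 2.9
E[T²] = (1)²(0.06) + (3)²(0.92) + (4)²(0.02) = 8.66
Var(T) = E[T²] − (E[T])² = 8.66 − (2.9)² = 0.25

0.2500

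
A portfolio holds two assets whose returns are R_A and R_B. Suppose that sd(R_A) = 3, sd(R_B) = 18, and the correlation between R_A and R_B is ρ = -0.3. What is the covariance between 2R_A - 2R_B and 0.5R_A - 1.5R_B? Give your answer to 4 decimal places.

1045.8000

V(R_A) = (3)² = 9;  V(R_B) = (18)² = 324
Cov(R_A,R_B) = ρ·sd(R_A)·sd(R_B) = -0.3·3·18 = -16.2
Cov(2R_A - 2R_B, 0.5R_A - 1.5R_B) = (2)(0.5)V(R_A) + (-2)(-1.5)V(R_B) + [(2)(-1.5) + (-2)(0.5)]Cov(R_A,R_B)
= 1·9 + 3·324 + -4·-16.2 = 1045.8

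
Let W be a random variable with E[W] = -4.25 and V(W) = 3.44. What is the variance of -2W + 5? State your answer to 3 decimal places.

V(-2W + 5) = (-2)²·V(W) = 4·3.44 = 13.76

13.760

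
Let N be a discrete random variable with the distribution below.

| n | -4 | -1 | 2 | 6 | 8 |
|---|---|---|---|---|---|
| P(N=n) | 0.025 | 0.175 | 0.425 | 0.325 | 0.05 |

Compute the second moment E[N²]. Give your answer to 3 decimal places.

17.175

E[N²] = (-4)²(0.025) + (-1)²(0.175) + (2)²(0.425) + (6)²(0.325) + (8)²(0.05) = 17.175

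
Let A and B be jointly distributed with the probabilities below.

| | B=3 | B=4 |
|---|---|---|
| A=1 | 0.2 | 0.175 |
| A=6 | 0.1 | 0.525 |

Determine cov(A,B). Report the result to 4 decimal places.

E[A] = 4.125,  E[B] = 3.7
E[AB] = 15.7
cov(A,B) = E[AB] − E[A]E[B] = 15.7 − (4.125)(3.7) = 0.4375

0.4375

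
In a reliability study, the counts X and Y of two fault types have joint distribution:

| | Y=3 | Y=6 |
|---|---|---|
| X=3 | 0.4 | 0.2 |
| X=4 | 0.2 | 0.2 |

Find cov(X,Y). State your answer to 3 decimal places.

0.120

E[X] = 3.4,  E[Y] = 4.2
E[XY] = 14.4
cov(X,Y) = E[XY] − E[X]E[Y] = 14.4 − (3.4)(4.2) = 0.12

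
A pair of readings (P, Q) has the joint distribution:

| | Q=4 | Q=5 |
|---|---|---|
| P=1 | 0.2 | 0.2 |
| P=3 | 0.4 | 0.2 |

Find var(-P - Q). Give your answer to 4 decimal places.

1.0400

E[P] = 2.2,  E[Q] = 4.4,  E[PQ] = 9.6
var(P) = 5.8 − (2.2)² = 0.96;  var(Q) = 19.6 − (4.4)² = 0.24
cov(P,Q) = 9.6 − (2.2)(4.4) = -0.08
var(-P - Q) = (-1)²·0.96 + (-1)²·0.24 + 2·(-1)·(-1)·-0.08 = 1.04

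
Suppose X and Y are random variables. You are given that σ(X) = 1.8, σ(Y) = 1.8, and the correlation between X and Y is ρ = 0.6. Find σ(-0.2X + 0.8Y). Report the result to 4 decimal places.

1.2574

Var(X) = (1.8)² = 3.24;  Var(Y) = (1.8)² = 3.24
cov(X,Y) = ρ·σ(X)·σ(Y) = 0.6·1.8·1.8 = 1.944
Var(-0.2X + 0.8Y) = (-0.2)²·Var(X) + (0.8)²·Var(Y) + 2·(-0.2)·(0.8)·cov(X,Y)
= 0.04·3.24 + 0.64·3.24 + -0.32·1.944 = 1.58112
σ(-0.2X + 0.8Y) = √1.58112 ≈ 1.2574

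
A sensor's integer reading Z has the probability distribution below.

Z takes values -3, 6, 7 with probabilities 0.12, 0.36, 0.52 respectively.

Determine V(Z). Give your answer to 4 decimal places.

E[Z] = (-3)(0.12) + (6)(0.36) + (7)(0.52) = 5.44
E[Z²] = (-3)²(0.12) + (6)²(0.36) + (7)²(0.52) = 39.52
V(Z) = E[Z²] − (E[Z])² = 39.52 − (5.44)² = 9.9264

9.9264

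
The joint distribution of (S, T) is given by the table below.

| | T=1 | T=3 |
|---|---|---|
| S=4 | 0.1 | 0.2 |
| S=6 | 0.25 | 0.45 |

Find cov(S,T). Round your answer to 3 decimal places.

E[S] = 5.4,  E[T] = 2.3
E[ST] = 12.4
cov(S,T) = E[ST] − E[S]E[T] = 12.4 − (5.4)(2.3) = -0.02

-0.020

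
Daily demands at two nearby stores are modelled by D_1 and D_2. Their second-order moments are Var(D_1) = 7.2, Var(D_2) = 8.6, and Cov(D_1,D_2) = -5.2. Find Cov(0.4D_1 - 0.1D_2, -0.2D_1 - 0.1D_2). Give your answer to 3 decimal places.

Cov(0.4D_1 - 0.1D_2, -0.2D_1 - 0.1D_2) = (0.4)(-0.2)Var(D_1) + (-0.1)(-0.1)Var(D_2) + [(0.4)(-0.1) + (-0.1)(-0.2)]Cov(D_1,D_2)
= -0.08·7.2 + 0.01·8.6 + -0.02·-5.2 = -0.386

-0.386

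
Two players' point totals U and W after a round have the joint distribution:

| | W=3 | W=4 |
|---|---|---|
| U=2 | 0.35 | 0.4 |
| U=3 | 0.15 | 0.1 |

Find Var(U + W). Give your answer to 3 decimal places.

E[U] = 2.25,  E[W] = 3.5,  E[UW] = 7.85
Var(U) = 5.25 − (2.25)² = 0.1875;  Var(W) = 12.5 − (3.5)² = 0.25
Cov(U,W) = 7.85 − (2.25)(3.5) = -0.025
Var(U + W) = (1)²·0.1875 + (1)²·0.25 + 2·(1)·(1)·-0.025 = 0.3875

0.388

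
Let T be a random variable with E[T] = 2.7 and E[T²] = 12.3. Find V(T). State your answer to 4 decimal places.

5.0100

V(T) = 12.3 − (2.7)² = 5.01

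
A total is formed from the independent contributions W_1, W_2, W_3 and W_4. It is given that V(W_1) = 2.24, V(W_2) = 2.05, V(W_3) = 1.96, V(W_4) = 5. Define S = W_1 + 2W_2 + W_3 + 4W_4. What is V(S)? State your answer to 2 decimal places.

By independence, V(S) = (1)²V(W_1) + (2)²V(W_2) + (1)²V(W_3) + (4)²V(W_4)
= (1)²·2.24 + (2)²·2.05 + (1)²·1.96 + (4)²·5 = 92.4

92.40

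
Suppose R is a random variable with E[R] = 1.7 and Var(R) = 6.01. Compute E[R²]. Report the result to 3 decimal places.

E[R²] = Var(R) + (E[R])² = 6.01 + (1.7)² = 8.9

8.900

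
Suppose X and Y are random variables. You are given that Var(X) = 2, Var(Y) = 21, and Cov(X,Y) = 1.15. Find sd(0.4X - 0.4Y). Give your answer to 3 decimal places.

1.820

Var(0.4X - 0.4Y) = (0.4)²·Var(X) + (-0.4)²·Var(Y) + 2·(0.4)·(-0.4)·Cov(X,Y)
= 0.16·2 + 0.16·21 + -0.32·1.15 = 3.312
sd(0.4X - 0.4Y) = √3.312 ≈ 1.820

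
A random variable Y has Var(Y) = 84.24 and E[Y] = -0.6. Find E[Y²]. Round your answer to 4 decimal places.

84.6000

E[Y²] = Var(Y) + (E[Y])² = 84.24 + (-0.6)² = 84.6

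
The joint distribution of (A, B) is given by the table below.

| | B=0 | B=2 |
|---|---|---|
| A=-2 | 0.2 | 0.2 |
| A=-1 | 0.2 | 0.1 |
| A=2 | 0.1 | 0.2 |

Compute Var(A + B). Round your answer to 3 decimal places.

E[A] = -0.5,  E[B] = 1,  E[AB] = -0.2
Var(A) = 3.1 − (-0.5)² = 2.85;  Var(B) = 2 − (1)² = 1
cov(A,B) = -0.2 − (-0.5)(1) = 0.3
Var(A + B) = (1)²·2.85 + (1)²·1 + 2·(1)·(1)·0.3 = 4.45

4.450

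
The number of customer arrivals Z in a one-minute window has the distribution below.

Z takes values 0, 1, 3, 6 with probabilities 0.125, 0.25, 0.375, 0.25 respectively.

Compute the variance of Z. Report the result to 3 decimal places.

E[Z] = (0)(0.125) + (1)(0.25) + (3)(0.375) + (6)(0.25) = 2.875
E[Z²] = (0)²(0.125) + (1)²(0.25) + (3)²(0.375) + (6)²(0.25) = 12.625
Var(Z) = E[Z²] − (E[Z])² = 12.625 − (2.875)² = 4.359375

4.359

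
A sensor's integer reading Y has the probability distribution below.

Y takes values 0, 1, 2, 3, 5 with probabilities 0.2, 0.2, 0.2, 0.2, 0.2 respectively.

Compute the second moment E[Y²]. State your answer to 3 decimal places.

7.800

E[Y²] = (0)²(0.2) + (1)²(0.2) + (2)²(0.2) + (3)²(0.2) + (5)²(0.2) = 7.8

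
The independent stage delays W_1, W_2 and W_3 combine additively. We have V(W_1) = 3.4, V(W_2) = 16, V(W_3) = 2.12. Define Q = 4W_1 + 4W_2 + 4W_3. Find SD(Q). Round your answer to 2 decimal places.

By independence, V(Q) = (4)²V(W_1) + (4)²V(W_2) + (4)²V(W_3)
= (4)²·3.4 + (4)²·16 + (4)²·2.12 = 344.32
SD(Q) = √344.32 ≈ 18.56

18.56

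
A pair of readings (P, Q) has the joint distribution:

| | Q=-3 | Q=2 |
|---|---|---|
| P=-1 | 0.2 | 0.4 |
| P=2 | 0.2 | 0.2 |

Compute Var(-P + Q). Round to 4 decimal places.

E[P] = 0.2,  E[Q] = 0,  E[PQ] = -0.6
Var(P) = 2.2 − (0.2)² = 2.16;  Var(Q) = 6 − (0)² = 6
Cov(P,Q) = -0.6 − (0.2)(0) = -0.6
Var(-P + Q) = (-1)²·2.16 + (1)²·6 + 2·(-1)·(1)·-0.6 = 9.36

9.3600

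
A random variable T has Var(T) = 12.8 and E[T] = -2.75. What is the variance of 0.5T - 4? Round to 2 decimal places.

Var(0.5T - 4) = (0.5)²·Var(T) = 0.25·12.8 = 3.2

3.20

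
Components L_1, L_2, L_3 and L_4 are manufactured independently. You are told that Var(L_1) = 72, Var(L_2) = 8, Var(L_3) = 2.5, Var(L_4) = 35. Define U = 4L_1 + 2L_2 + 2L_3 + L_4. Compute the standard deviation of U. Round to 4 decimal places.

By independence, Var(U) = (4)²Var(L_1) + (2)²Var(L_2) + (2)²Var(L_3) + (1)²Var(L_4)
= (4)²·72 + (2)²·8 + (2)²·2.5 + (1)²·35 = 1229
σ(U) = √1229 ≈ 35.0571

35.0571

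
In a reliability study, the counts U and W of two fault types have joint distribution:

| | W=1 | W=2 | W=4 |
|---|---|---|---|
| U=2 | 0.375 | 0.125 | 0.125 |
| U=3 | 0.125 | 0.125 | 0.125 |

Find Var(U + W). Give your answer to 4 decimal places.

E[U] = 2.375,  E[W] = 2,  E[UW] = 4.875
Var(U) = 5.875 − (2.375)² = 0.234375;  Var(W) = 5.5 − (2)² = 1.5
Cov(U,W) = 4.875 − (2.375)(2) = 0.125
Var(U + W) = (1)²·0.234375 + (1)²·1.5 + 2·(1)·(1)·0.125 = 1.984375

1.9844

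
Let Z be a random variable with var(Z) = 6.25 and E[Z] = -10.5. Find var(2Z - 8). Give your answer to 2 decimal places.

25.00

var(2Z - 8) = (2)²·var(Z) = 4·6.25 = 25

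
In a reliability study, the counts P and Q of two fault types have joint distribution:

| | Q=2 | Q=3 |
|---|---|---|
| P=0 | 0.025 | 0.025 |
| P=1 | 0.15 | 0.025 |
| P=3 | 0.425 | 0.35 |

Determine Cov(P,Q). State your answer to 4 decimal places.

E[P] = 2.5,  E[Q] = 2.4
E[PQ] = 6.075
Cov(P,Q) = E[PQ] − E[P]E[Q] = 6.075 − (2.5)(2.4) = 0.075

0.0750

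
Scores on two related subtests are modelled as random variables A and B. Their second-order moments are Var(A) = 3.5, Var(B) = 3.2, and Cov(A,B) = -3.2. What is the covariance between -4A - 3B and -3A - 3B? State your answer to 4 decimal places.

Cov(-4A - 3B, -3A - 3B) = (-4)(-3)Var(A) + (-3)(-3)Var(B) + [(-4)(-3) + (-3)(-3)]Cov(A,B)
= 12·3.5 + 9·3.2 + 21·-3.2 = 3.6

3.6000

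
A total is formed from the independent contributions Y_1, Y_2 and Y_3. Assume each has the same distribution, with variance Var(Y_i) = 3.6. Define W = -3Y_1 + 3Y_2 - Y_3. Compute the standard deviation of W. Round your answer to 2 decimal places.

By independence, Var(W) = (-3)²Var(Y_1) + (3)²Var(Y_2) + (-1)²Var(Y_3)
= (-3)²·3.6 + (3)²·3.6 + (-1)²·3.6 = 68.4
SD(W) = √68.4 ≈ 8.27

8.27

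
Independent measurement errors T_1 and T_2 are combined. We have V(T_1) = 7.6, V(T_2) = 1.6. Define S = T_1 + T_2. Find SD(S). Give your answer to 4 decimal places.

By independence, V(S) = (1)²V(T_1) + (1)²V(T_2)
= (1)²·7.6 + (1)²·1.6 = 9.2
SD(S) = √9.2 ≈ 3.0332

3.0332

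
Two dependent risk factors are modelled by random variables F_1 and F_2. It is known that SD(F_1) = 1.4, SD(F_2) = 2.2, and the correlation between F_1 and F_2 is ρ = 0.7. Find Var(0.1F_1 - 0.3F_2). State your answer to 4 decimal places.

0.3258

Var(F_1) = (1.4)² = 1.96;  Var(F_2) = (2.2)² = 4.84
cov(F_1,F_2) = ρ·SD(F_1)·SD(F_2) = 0.7·1.4·2.2 = 2.156
Var(0.1F_1 - 0.3F_2) = (0.1)²·Var(F_1) + (-0.3)²·Var(F_2) + 2·(0.1)·(-0.3)·cov(F_1,F_2)
= 0.01·1.96 + 0.09·4.84 + -0.06·2.156 = 0.32584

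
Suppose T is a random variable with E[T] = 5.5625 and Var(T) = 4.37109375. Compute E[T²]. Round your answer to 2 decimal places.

35.31

E[T²] = Var(T) + (E[T])² = 4.37109375 + (5.5625)² = 35.3125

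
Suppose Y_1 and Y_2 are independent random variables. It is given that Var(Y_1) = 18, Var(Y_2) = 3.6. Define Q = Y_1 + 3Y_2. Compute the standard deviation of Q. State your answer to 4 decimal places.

By independence, Var(Q) = (1)²Var(Y_1) + (3)²Var(Y_2)
= (1)²·18 + (3)²·3.6 = 50.4
σ(Q) = √50.4 ≈ 7.0993

7.0993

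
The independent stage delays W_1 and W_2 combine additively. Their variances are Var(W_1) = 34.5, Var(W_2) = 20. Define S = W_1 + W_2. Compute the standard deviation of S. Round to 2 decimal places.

By independence, Var(S) = (1)²Var(W_1) + (1)²Var(W_2)
= (1)²·34.5 + (1)²·20 = 54.5
SD(S) = √54.5 ≈ 7.38

7.38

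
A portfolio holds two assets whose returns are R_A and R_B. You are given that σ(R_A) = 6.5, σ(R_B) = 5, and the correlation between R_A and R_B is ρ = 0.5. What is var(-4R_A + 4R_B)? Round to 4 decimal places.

var(R_A) = (6.5)² = 42.25;  var(R_B) = (5)² = 25
Cov(R_A,R_B) = ρ·σ(R_A)·σ(R_B) = 0.5·6.5·5 = 16.25
var(-4R_A + 4R_B) = (-4)²·var(R_A) + (4)²·var(R_B) + 2·(-4)·(4)·Cov(R_A,R_B)
= 16·42.25 + 16·25 + -32·16.25 = 556

556.0000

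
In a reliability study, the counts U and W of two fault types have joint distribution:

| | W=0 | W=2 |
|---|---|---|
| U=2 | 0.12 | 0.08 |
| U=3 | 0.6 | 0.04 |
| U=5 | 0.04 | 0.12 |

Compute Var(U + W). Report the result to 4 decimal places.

2.0800

E[U] = 3.12,  E[W] = 0.48,  E[UW] = 1.76
Var(U) = 10.56 − (3.12)² = 0.8256;  Var(W) = 0.96 − (0.48)² = 0.7296
cov(U,W) = 1.76 − (3.12)(0.48) = 0.2624
Var(U + W) = (1)²·0.8256 + (1)²·0.7296 + 2·(1)·(1)·0.2624 = 2.08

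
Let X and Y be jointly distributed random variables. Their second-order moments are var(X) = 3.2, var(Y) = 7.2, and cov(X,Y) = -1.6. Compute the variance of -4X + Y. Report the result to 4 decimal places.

71.2000

var(-4X + Y) = (-4)²·var(X) + (1)²·var(Y) + 2·(-4)·(1)·cov(X,Y)
= 16·3.2 + 1·7.2 + -8·-1.6 = 71.2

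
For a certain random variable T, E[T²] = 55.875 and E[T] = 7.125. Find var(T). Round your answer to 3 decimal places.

var(T) = 55.875 − (7.125)² = 5.109375

5.109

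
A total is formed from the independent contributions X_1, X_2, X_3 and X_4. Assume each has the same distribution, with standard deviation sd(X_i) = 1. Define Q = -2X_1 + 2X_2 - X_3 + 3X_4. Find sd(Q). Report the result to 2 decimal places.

V(X_i) = (1)² = 1
By independence, V(Q) = (-2)²V(X_1) + (2)²V(X_2) + (-1)²V(X_3) + (3)²V(X_4)
= (-2)²·1 + (2)²·1 + (-1)²·1 + (3)²·1 = 18
sd(Q) = √18 ≈ 4.24

4.24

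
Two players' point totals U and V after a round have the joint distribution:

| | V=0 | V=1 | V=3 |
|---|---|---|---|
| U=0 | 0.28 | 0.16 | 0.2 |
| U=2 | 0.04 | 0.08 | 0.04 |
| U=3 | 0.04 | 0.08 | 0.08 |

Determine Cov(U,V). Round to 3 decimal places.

E[U] = 0.92,  E[V] = 1.28
E[UV] = 1.36
Cov(U,V) = E[UV] − E[U]E[V] = 1.36 − (0.92)(1.28) = 0.1824

0.182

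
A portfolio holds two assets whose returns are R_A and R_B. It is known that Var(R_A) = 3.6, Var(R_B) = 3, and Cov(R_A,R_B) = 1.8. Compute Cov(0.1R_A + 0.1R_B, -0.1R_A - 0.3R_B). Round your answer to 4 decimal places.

-0.1980

Cov(0.1R_A + 0.1R_B, -0.1R_A - 0.3R_B) = (0.1)(-0.1)Var(R_A) + (0.1)(-0.3)Var(R_B) + [(0.1)(-0.3) + (0.1)(-0.1)]Cov(R_A,R_B)
= -0.01·3.6 + -0.03·3 + -0.04·1.8 = -0.198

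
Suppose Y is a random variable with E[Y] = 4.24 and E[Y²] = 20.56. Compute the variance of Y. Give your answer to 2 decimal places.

var(Y) = 20.56 − (4.24)² = 2.5824

2.58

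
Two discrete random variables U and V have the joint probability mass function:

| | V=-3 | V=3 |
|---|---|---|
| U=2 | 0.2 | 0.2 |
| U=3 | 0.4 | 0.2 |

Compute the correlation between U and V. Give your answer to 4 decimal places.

E[U] = 2.6,  E[V] = -0.6
E[UV] = -1.8
Cov(U,V) = E[UV] − E[U]E[V] = -1.8 − (2.6)(-0.6) = -0.24
Var(U) = 0.24,  Var(V) = 8.64
ρ = -0.24 / √(0.24·8.64) ≈ -0.1667

-0.1667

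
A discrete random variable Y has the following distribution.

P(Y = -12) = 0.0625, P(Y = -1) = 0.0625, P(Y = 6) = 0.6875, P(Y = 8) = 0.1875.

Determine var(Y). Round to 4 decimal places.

E[Y] = (-12)(0.0625) + (-1)(0.0625) + (6)(0.6875) + (8)(0.1875) = 4.8125
E[Y²] = (-12)²(0.0625) + (-1)²(0.0625) + (6)²(0.6875) + (8)²(0.1875) = 45.8125
var(Y) = E[Y²] − (E[Y])² = 45.8125 − (4.8125)² = 22.65234375

22.6523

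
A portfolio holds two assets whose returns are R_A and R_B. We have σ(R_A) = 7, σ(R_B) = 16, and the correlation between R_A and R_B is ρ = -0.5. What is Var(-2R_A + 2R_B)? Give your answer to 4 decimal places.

1668.0000

Var(R_A) = (7)² = 49;  Var(R_B) = (16)² = 256
Cov(R_A,R_B) = ρ·σ(R_A)·σ(R_B) = -0.5·7·16 = -56
Var(-2R_A + 2R_B) = (-2)²·Var(R_A) + (2)²·Var(R_B) + 2·(-2)·(2)·Cov(R_A,R_B)
= 4·49 + 4·256 + -8·-56 = 1668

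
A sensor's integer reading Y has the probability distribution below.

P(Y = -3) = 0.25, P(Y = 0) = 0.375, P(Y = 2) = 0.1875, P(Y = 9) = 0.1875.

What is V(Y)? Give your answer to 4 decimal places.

E[Y] = (-3)(0.25) + (0)(0.375) + (2)(0.1875) + (9)(0.1875) = 1.3125
E[Y²] = (-3)²(0.25) + (0)²(0.375) + (2)²(0.1875) + (9)²(0.1875) = 18.1875
V(Y) = E[Y²] − (E[Y])² = 18.1875 − (1.3125)² = 16.46484375

16.4648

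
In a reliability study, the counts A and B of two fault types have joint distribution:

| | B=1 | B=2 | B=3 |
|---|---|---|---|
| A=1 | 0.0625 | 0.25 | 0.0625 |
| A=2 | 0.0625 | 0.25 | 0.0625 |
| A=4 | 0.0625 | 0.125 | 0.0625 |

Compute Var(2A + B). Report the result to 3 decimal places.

5.813

E[A] = 2.125,  E[B] = 2,  E[AB] = 4.25
Var(A) = 5.875 − (2.125)² = 1.359375;  Var(B) = 4.375 − (2)² = 0.375
Cov(A,B) = 4.25 − (2.125)(2) = 0
Var(2A + B) = (2)²·1.359375 + (1)²·0.375 + 2·(2)·(1)·0 = 5.8125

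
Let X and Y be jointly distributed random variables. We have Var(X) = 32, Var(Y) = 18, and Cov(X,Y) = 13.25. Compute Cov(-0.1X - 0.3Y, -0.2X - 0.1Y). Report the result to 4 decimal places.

2.1075

Cov(-0.1X - 0.3Y, -0.2X - 0.1Y) = (-0.1)(-0.2)Var(X) + (-0.3)(-0.1)Var(Y) + [(-0.1)(-0.1) + (-0.3)(-0.2)]Cov(X,Y)
= 0.02·32 + 0.03·18 + 0.07·13.25 = 2.1075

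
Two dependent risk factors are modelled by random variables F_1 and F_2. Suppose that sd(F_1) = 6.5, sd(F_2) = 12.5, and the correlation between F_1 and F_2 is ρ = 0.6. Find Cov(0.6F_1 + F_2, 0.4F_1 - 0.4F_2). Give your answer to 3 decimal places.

-44.560

V(F_1) = (6.5)² = 42.25;  V(F_2) = (12.5)² = 156.25
Cov(F_1,F_2) = ρ·sd(F_1)·sd(F_2) = 0.6·6.5·12.5 = 48.75
Cov(0.6F_1 + F_2, 0.4F_1 - 0.4F_2) = (0.6)(0.4)V(F_1) + (1)(-0.4)V(F_2) + [(0.6)(-0.4) + (1)(0.4)]Cov(F_1,F_2)
= 0.24·42.25 + -0.4·156.25 + 0.16·48.75 = -44.56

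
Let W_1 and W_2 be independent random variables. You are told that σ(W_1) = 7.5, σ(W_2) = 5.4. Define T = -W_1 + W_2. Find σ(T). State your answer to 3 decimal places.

9.242

Var(W_1) = 56.25, Var(W_2) = 29.16
By independence, Var(T) = (-1)²Var(W_1) + (1)²Var(W_2)
= (-1)²·56.25 + (1)²·29.16 = 85.41
σ(T) = √85.41 ≈ 9.242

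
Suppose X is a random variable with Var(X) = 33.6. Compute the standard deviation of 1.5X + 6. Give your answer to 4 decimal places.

Var(1.5X + 6) = (1.5)²·33.6 = 75.6
sd(1.5X + 6) = √75.6 ≈ 8.6948

8.6948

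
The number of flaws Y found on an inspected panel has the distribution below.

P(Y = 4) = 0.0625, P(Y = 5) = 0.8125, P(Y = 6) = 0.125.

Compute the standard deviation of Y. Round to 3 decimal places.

0.428

E[Y] = (4)(0.0625) + (5)(0.8125) + (6)(0.125) = 5.0625
E[Y²] = (4)²(0.0625) + (5)²(0.8125) + (6)²(0.125) = 25.8125
Var(Y) = E[Y²] − (E[Y])² = 25.8125 − (5.0625)² = 0.18359375
sd(Y) = √0.18359375 ≈ 0.428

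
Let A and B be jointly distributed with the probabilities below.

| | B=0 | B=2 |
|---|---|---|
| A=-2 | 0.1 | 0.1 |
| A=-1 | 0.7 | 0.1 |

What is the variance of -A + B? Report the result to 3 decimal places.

E[A] = -1.2,  E[B] = 0.4,  E[AB] = -0.6
Var(A) = 1.6 − (-1.2)² = 0.16;  Var(B) = 0.8 − (0.4)² = 0.64
Cov(A,B) = -0.6 − (-1.2)(0.4) = -0.12
Var(-A + B) = (-1)²·0.16 + (1)²·0.64 + 2·(-1)·(1)·-0.12 = 1.04

1.040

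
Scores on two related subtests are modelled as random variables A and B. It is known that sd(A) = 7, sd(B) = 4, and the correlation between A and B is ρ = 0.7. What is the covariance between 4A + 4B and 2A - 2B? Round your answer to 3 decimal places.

V(A) = (7)² = 49;  V(B) = (4)² = 16
Cov(A,B) = ρ·sd(A)·sd(B) = 0.7·7·4 = 19.6
Cov(4A + 4B, 2A - 2B) = (4)(2)V(A) + (4)(-2)V(B) + [(4)(-2) + (4)(2)]Cov(A,B)
= 8·49 + -8·16 + 0·19.6 = 264

264.000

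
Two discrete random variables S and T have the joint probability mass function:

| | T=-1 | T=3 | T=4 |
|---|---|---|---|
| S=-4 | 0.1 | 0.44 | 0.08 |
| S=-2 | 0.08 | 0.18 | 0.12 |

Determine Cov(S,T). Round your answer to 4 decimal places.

-0.0048

E[S] = -3.24,  E[T] = 2.48
E[ST] = -8.04
Cov(S,T) = E[ST] − E[S]E[T] = -8.04 − (-3.24)(2.48) = -0.0048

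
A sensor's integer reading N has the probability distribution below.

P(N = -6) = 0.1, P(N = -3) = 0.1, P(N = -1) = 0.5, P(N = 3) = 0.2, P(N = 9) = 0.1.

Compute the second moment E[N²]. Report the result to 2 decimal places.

E[N²] = (-6)²(0.1) + (-3)²(0.1) + (-1)²(0.5) + (3)²(0.2) + (9)²(0.1) = 14.9

14.90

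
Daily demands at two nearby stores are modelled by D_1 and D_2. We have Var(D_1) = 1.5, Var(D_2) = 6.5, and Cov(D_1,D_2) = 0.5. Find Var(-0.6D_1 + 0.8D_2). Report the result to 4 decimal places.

4.2200

Var(-0.6D_1 + 0.8D_2) = (-0.6)²·Var(D_1) + (0.8)²·Var(D_2) + 2·(-0.6)·(0.8)·Cov(D_1,D_2)
= 0.36·1.5 + 0.64·6.5 + -0.96·0.5 = 4.22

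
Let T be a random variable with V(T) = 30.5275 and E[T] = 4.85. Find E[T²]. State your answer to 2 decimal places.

54.05

E[T²] = V(T) + (E[T])² = 30.5275 + (4.85)² = 54.05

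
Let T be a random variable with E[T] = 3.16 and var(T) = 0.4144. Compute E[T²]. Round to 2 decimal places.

E[T²] = var(T) + (E[T])² = 0.4144 + (3.16)² = 10.4

10.40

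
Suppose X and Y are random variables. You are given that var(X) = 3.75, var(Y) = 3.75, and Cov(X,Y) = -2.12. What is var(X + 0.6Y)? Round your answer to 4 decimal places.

2.5560

var(X + 0.6Y) = (1)²·var(X) + (0.6)²·var(Y) + 2·(1)·(0.6)·Cov(X,Y)
= 1·3.75 + 0.36·3.75 + 1.2·-2.12 = 2.556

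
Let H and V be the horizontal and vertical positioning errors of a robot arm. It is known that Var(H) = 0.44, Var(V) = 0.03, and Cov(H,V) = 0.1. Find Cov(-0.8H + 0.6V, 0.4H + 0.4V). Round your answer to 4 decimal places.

-0.1416

Cov(-0.8H + 0.6V, 0.4H + 0.4V) = (-0.8)(0.4)Var(H) + (0.6)(0.4)Var(V) + [(-0.8)(0.4) + (0.6)(0.4)]Cov(H,V)
= -0.32·0.44 + 0.24·0.03 + -0.08·0.1 = -0.1416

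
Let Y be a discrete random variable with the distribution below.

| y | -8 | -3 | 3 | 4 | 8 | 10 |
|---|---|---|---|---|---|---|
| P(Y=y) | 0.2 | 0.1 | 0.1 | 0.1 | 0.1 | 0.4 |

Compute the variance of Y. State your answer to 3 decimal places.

E[Y] = (-8)(0.2) + (-3)(0.1) + (3)(0.1) + (4)(0.1) + (8)(0.1) + (10)(0.4) = 3.6
E[Y²] = (-8)²(0.2) + (-3)²(0.1) + (3)²(0.1) + (4)²(0.1) + (8)²(0.1) + (10)²(0.4) = 62.6
V(Y) = E[Y²] − (E[Y])² = 62.6 − (3.6)² = 49.64

49.640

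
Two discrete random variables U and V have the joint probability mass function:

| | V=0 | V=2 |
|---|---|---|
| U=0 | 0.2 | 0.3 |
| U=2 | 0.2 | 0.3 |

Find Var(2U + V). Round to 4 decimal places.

E[U] = 1,  E[V] = 1.2,  E[UV] = 1.2
Var(U) = 2 − (1)² = 1;  Var(V) = 2.4 − (1.2)² = 0.96
Cov(U,V) = 1.2 − (1)(1.2) = 0
Var(2U + V) = (2)²·1 + (1)²·0.96 + 2·(2)·(1)·0 = 4.96

4.9600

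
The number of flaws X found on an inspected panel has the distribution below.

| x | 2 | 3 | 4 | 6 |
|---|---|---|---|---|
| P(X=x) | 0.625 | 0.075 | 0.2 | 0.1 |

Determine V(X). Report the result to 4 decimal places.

1.7094

E[X] = (2)(0.625) + (3)(0.075) + (4)(0.2) + (6)(0.1) = 2.875
E[X²] = (2)²(0.625) + (3)²(0.075) + (4)²(0.2) + (6)²(0.1) = 9.975
V(X) = E[X²] − (E[X])² = 9.975 − (2.875)² = 1.709375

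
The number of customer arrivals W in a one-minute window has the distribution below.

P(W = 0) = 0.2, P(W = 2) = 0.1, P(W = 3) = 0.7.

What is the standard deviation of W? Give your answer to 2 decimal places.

1.19

E[W] = (0)(0.2) + (2)(0.1) + (3)(0.7) = 2.3
E[W²] = (0)²(0.2) + (2)²(0.1) + (3)²(0.7) = 6.7
var(W) = E[W²] − (E[W])² = 6.7 − (2.3)² = 1.41
σ(W) = √1.41 ≈ 1.19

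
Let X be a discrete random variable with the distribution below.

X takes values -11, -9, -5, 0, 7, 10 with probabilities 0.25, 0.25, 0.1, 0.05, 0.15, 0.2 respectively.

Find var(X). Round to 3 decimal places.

74.348

E[X] = (-11)(0.25) + (-9)(0.25) + (-5)(0.1) + (0)(0.05) + (7)(0.15) + (10)(0.2) = -2.45
E[X²] = (-11)²(0.25) + (-9)²(0.25) + (-5)²(0.1) + (0)²(0.05) + (7)²(0.15) + (10)²(0.2) = 80.35
var(X) = E[X²] − (E[X])² = 80.35 − (-2.45)² = 74.3475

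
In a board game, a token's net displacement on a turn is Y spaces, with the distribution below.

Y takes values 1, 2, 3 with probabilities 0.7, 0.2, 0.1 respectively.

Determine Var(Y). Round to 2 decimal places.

E[Y] = (1)(0.7) + (2)(0.2) + (3)(0.1) = 1.4
E[Y²] = (1)²(0.7) + (2)²(0.2) + (3)²(0.1) = 2.4
Var(Y) = E[Y²] − (E[Y])² = 2.4 − (1.4)² = 0.44

0.44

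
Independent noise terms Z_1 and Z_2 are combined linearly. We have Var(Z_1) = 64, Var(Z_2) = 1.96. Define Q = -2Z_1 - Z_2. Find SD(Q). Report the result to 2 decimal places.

By independence, Var(Q) = (-2)²Var(Z_1) + (-1)²Var(Z_2)
= (-2)²·64 + (-1)²·1.96 = 257.96
SD(Q) = √257.96 ≈ 16.06

16.06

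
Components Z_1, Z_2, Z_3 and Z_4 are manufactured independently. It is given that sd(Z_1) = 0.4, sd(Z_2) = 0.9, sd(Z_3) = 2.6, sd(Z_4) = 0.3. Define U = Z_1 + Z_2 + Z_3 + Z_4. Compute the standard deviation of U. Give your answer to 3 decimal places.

V(Z_1) = 0.16, V(Z_2) = 0.81, V(Z_3) = 6.76, V(Z_4) = 0.09
By independence, V(U) = (1)²V(Z_1) + (1)²V(Z_2) + (1)²V(Z_3) + (1)²V(Z_4)
= (1)²·0.16 + (1)²·0.81 + (1)²·6.76 + (1)²·0.09 = 7.82
sd(U) = √7.82 ≈ 2.796

2.796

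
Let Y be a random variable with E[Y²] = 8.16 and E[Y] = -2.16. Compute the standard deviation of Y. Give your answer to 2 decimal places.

1.87

Var(Y) = 8.16 − (-2.16)² = 3.4944
SD(Y) = √3.4944 ≈ 1.87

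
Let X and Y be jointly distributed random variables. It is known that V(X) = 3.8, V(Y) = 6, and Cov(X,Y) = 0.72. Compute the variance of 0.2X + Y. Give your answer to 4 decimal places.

6.4400

V(0.2X + Y) = (0.2)²·V(X) + (1)²·V(Y) + 2·(0.2)·(1)·Cov(X,Y)
= 0.04·3.8 + 1·6 + 0.4·0.72 = 6.44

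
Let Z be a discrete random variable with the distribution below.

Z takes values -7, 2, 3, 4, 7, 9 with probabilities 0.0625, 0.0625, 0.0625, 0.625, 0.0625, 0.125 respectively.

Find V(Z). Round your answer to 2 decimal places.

11.56

E[Z] = (-7)(0.0625) + (2)(0.0625) + (3)(0.0625) + (4)(0.625) + (7)(0.0625) + (9)(0.125) = 3.9375
E[Z²] = (-7)²(0.0625) + (2)²(0.0625) + (3)²(0.0625) + (4)²(0.625) + (7)²(0.0625) + (9)²(0.125) = 27.0625
V(Z) = E[Z²] − (E[Z])² = 27.0625 − (3.9375)² = 11.55859375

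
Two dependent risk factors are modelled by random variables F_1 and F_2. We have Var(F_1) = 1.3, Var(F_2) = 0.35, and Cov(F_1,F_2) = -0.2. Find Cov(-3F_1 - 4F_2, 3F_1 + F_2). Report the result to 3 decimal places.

-10.100

Cov(-3F_1 - 4F_2, 3F_1 + F_2) = (-3)(3)Var(F_1) + (-4)(1)Var(F_2) + [(-3)(1) + (-4)(3)]Cov(F_1,F_2)
= -9·1.3 + -4·0.35 + -15·-0.2 = -10.1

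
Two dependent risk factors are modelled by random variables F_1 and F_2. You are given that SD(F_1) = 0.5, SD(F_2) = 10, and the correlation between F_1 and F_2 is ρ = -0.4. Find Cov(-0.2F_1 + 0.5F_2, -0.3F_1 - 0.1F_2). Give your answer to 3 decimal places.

Var(F_1) = (0.5)² = 0.25;  Var(F_2) = (10)² = 100
Cov(F_1,F_2) = ρ·SD(F_1)·SD(F_2) = -0.4·0.5·10 = -2
Cov(-0.2F_1 + 0.5F_2, -0.3F_1 - 0.1F_2) = (-0.2)(-0.3)Var(F_1) + (0.5)(-0.1)Var(F_2) + [(-0.2)(-0.1) + (0.5)(-0.3)]Cov(F_1,F_2)
= 0.06·0.25 + -0.05·100 + -0.13·-2 = -4.725

-4.725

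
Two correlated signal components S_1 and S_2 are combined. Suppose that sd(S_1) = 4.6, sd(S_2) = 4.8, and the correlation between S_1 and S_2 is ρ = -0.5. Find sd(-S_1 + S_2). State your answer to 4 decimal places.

8.1413

var(S_1) = (4.6)² = 21.16;  var(S_2) = (4.8)² = 23.04
Cov(S_1,S_2) = ρ·sd(S_1)·sd(S_2) = -0.5·4.6·4.8 = -11.04
var(-S_1 + S_2) = (-1)²·var(S_1) + (1)²·var(S_2) + 2·(-1)·(1)·Cov(S_1,S_2)
= 1·21.16 + 1·23.04 + -2·-11.04 = 66.28
sd(-S_1 + S_2) = √66.28 ≈ 8.1413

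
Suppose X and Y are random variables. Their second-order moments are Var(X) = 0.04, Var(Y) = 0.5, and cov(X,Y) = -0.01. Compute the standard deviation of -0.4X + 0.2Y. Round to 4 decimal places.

Var(-0.4X + 0.2Y) = (-0.4)²·Var(X) + (0.2)²·Var(Y) + 2·(-0.4)·(0.2)·cov(X,Y)
= 0.16·0.04 + 0.04·0.5 + -0.16·-0.01 = 0.028
SD(-0.4X + 0.2Y) = √0.028 ≈ 0.1673

0.1673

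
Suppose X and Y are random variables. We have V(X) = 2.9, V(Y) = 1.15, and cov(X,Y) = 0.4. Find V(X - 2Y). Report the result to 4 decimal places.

V(X - 2Y) = (1)²·V(X) + (-2)²·V(Y) + 2·(1)·(-2)·cov(X,Y)
= 1·2.9 + 4·1.15 + -4·0.4 = 5.9

5.9000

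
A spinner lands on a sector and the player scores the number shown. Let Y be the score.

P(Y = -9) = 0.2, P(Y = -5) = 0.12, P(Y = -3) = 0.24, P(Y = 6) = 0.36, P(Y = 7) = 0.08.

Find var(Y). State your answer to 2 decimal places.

E[Y] = (-9)(0.2) + (-5)(0.12) + (-3)(0.24) + (6)(0.36) + (7)(0.08) = -0.4
E[Y²] = (-9)²(0.2) + (-5)²(0.12) + (-3)²(0.24) + (6)²(0.36) + (7)²(0.08) = 38.24
var(Y) = E[Y²] − (E[Y])² = 38.24 − (-0.4)² = 38.08

38.08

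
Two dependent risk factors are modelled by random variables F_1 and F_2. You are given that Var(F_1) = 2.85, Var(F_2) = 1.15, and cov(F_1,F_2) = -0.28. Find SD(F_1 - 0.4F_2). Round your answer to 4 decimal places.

1.8050

Var(F_1 - 0.4F_2) = (1)²·Var(F_1) + (-0.4)²·Var(F_2) + 2·(1)·(-0.4)·cov(F_1,F_2)
= 1·2.85 + 0.16·1.15 + -0.8·-0.28 = 3.258
SD(F_1 - 0.4F_2) = √3.258 ≈ 1.8050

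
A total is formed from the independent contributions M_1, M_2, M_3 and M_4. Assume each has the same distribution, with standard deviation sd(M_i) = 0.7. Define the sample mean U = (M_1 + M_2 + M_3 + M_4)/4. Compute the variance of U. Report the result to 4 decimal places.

var(M_i) = (0.7)² = 0.49
By independence, var(U) = (0.25)²var(M_1) + (0.25)²var(M_2) + (0.25)²var(M_3) + (0.25)²var(M_4)
= (0.25)²·0.49 + (0.25)²·0.49 + (0.25)²·0.49 + (0.25)²·0.49 = 0.1225

0.1225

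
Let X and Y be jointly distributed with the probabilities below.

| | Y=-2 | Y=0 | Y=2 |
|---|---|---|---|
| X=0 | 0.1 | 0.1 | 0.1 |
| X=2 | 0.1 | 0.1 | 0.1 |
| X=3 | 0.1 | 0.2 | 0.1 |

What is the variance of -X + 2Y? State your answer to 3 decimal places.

E[X] = 1.8,  E[Y] = 0,  E[XY] = 0
V(X) = 4.8 − (1.8)² = 1.56;  V(Y) = 2.4 − (0)² = 2.4
cov(X,Y) = 0 − (1.8)(0) = 0
V(-X + 2Y) = (-1)²·1.56 + (2)²·2.4 + 2·(-1)·(2)·0 = 11.16

11.160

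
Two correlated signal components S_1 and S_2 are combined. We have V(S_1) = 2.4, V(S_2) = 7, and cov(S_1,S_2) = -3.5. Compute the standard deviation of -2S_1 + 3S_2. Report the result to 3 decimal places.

V(-2S_1 + 3S_2) = (-2)²·V(S_1) + (3)²·V(S_2) + 2·(-2)·(3)·cov(S_1,S_2)
= 4·2.4 + 9·7 + -12·-3.5 = 114.6
SD(-2S_1 + 3S_2) = √114.6 ≈ 10.705

10.705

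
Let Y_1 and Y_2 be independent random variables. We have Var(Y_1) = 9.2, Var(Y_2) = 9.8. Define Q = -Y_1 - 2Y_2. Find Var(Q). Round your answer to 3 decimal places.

By independence, Var(Q) = (-1)²Var(Y_1) + (-2)²Var(Y_2)
= (-1)²·9.2 + (-2)²·9.8 = 48.4

48.400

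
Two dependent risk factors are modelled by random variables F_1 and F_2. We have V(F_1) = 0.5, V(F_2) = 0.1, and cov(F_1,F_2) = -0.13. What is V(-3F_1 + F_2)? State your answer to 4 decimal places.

V(-3F_1 + F_2) = (-3)²·V(F_1) + (1)²·V(F_2) + 2·(-3)·(1)·cov(F_1,F_2)
= 9·0.5 + 1·0.1 + -6·-0.13 = 5.38

5.3800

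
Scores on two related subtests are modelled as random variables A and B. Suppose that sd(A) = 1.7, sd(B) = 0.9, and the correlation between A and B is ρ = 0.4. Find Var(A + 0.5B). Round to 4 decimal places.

Var(A) = (1.7)² = 2.89;  Var(B) = (0.9)² = 0.81
Cov(A,B) = ρ·sd(A)·sd(B) = 0.4·1.7·0.9 = 0.612
Var(A + 0.5B) = (1)²·Var(A) + (0.5)²·Var(B) + 2·(1)·(0.5)·Cov(A,B)
= 1·2.89 + 0.25·0.81 + 1·0.612 = 3.7045

3.7045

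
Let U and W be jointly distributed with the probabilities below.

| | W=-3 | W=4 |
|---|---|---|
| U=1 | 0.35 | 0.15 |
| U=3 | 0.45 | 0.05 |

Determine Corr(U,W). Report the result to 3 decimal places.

-0.250

E[U] = 2,  E[W] = -1.6
E[UW] = -3.9
cov(U,W) = E[UW] − E[U]E[W] = -3.9 − (2)(-1.6) = -0.7
var(U) = 1,  var(W) = 7.84
ρ = -0.7 / √(1·7.84) ≈ -0.250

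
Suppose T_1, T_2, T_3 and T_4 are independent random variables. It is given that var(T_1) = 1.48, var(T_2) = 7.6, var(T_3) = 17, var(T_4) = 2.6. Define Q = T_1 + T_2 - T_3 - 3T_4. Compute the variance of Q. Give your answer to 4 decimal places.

49.4800

By independence, var(Q) = (1)²var(T_1) + (1)²var(T_2) + (-1)²var(T_3) + (-3)²var(T_4)
= (1)²·1.48 + (1)²·7.6 + (-1)²·17 + (-3)²·2.6 = 49.48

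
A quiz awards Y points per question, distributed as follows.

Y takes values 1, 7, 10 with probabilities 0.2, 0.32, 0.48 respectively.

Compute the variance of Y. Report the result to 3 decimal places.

E[Y] = (1)(0.2) + (7)(0.32) + (10)(0.48) = 7.24
E[Y²] = (1)²(0.2) + (7)²(0.32) + (10)²(0.48) = 63.88
Var(Y) = E[Y²] − (E[Y])² = 63.88 − (7.24)² = 11.4624

11.462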